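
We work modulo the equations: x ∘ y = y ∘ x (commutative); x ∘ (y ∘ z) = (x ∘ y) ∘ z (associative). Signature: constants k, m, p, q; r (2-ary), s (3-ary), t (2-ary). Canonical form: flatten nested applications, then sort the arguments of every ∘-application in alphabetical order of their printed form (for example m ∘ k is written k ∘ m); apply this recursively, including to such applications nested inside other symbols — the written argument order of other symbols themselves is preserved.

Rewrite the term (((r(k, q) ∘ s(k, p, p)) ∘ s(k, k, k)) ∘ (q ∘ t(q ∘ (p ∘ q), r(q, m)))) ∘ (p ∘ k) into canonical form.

Answer: k ∘ p ∘ q ∘ r(k, q) ∘ s(k, k, k) ∘ s(k, p, p) ∘ t(p ∘ q ∘ q, r(q, m))

Derivation:
Merge nested applications:  r(k, q) ∘ s(k, p, p) ∘ s(k, k, k) ∘ q ∘ t(q ∘ (p ∘ q), r(q, m)) ∘ p ∘ k
Simplify inside:  t(q ∘ (p ∘ q), r(q, m))  →  t(p ∘ q ∘ q, r(q, m))
Sort arguments:  k ∘ p ∘ q ∘ r(k, q) ∘ s(k, k, k) ∘ s(k, p, p) ∘ t(p ∘ q ∘ q, r(q, m))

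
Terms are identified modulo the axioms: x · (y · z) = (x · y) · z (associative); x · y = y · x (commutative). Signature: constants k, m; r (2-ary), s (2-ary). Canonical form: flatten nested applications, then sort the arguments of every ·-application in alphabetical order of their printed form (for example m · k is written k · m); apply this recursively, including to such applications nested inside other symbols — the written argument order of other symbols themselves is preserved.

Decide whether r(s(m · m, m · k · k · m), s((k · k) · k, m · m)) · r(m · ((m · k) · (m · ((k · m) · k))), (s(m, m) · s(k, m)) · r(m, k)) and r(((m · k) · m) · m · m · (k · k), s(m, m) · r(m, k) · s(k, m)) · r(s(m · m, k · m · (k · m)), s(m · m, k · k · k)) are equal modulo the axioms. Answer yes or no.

Left:  r(s(m · m, m · k · k · m), s((k · k) · k, m · m)) · r(m · ((m · k) · (m · ((k · m) · k))), (s(m, m) · s(k, m)) · r(m, k))
  Inside:  r(s(m · m, m · k · k · m), s((k · k) · k, m · m))  →  r(s(m · m, k · k · m · m), s(k · k · k, m · m))
  Inside:  r(m · ((m · k) · (m · ((k · m) · k))), (s(m, m) · s(k, m)) · r(m, k))  →  r(k · k · k · m · m · m · m, r(m, k) · s(k, m) · s(m, m))
  Order the arguments:  r(k · k · k · m · m · m · m, r(m, k) · s(k, m) · s(m, m)) · r(s(m · m, k · k · m · m), s(k · k · k, m · m))
Right:  r(((m · k) · m) · m · m · (k · k), s(m, m) · r(m, k) · s(k, m)) · r(s(m · m, k · m · (k · m)), s(m · m, k · k · k))
  Inside:  r(((m · k) · m) · m · m · (k · k), s(m, m) · r(m, k) · s(k, m))  →  r(k · k · k · m · m · m · m, r(m, k) · s(k, m) · s(m, m))
  Inside:  r(s(m · m, k · m · (k · m)), s(m · m, k · k · k))  →  r(s(m · m, k · k · m · m), s(m · m, k · k · k))
  Sort arguments:  r(k · k · k · m · m · m · m, r(m, k) · s(k, m) · s(m, m)) · r(s(m · m, k · k · m · m), s(m · m, k · k · k))

Answer: no — r(k · k · k · m · m · m · m, r(m, k) · s(k, m) · s(m, m)) · r(s(m · m, k · k · m · m), s(k · k · k, m · m)) vs r(k · k · k · m · m · m · m, r(m, k) · s(k, m) · s(m, m)) · r(s(m · m, k · k · m · m), s(m · m, k · k · k))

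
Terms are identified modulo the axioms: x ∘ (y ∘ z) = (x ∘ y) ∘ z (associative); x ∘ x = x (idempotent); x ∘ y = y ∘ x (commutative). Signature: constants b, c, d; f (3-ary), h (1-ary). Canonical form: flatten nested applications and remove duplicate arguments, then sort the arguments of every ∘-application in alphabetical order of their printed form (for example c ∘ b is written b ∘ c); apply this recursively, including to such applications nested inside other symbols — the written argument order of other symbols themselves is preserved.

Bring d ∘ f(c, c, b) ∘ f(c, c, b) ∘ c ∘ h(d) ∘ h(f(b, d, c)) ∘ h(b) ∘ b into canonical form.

Answer: b ∘ c ∘ d ∘ f(c, c, b) ∘ h(b) ∘ h(d) ∘ h(f(b, d, c))

Derivation:
Deduplicate:  drop duplicate f(c, c, b)
Sort arguments:  b ∘ c ∘ d ∘ f(c, c, b) ∘ h(b) ∘ h(d) ∘ h(f(b, d, c))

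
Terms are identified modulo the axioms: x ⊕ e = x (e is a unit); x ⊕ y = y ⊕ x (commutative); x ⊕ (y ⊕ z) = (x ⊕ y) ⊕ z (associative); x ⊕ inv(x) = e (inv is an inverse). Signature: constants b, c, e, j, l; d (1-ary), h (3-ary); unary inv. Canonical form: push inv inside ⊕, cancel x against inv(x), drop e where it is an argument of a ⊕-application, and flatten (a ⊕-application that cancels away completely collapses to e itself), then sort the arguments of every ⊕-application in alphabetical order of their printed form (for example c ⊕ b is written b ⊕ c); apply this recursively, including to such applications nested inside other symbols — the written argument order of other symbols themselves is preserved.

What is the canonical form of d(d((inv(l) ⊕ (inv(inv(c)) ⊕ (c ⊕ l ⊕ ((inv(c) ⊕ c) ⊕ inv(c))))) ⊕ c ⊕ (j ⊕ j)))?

Answer: d(d(c ⊕ c ⊕ j ⊕ j))

Derivation:
Focus inside:  (inv(l) ⊕ (inv(inv(c)) ⊕ (c ⊕ l ⊕ ((inv(c) ⊕ c) ⊕ inv(c))))) ⊕ c ⊕ (j ⊕ j)
Push inv inside:  distribute inv over ⊕ and collapse double inv
Inverses cancel:  l cancels
Collect terms:  c ⊕ c ⊕ j ⊕ j
Rebuild:  d(d(c ⊕ c ⊕ j ⊕ j))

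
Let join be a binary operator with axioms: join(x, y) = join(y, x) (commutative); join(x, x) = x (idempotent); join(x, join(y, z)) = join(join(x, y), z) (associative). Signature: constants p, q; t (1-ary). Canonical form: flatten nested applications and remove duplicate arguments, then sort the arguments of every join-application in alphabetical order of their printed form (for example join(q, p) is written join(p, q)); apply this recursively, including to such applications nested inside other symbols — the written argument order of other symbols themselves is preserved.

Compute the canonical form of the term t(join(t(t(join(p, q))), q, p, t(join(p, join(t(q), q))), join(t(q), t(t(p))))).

Work inside:  join(t(t(join(p, q))), q, p, t(join(p, join(t(q), q))), join(t(q), t(t(p))))
Flatten:  join(t(t(join(p, q))), q, p, t(join(p, join(t(q), q))), t(q), t(t(p)))
Canonicalize subterm:  t(join(p, join(t(q), q)))  →  t(join(p, q, t(q)))
Sort:  join(p, q, t(join(p, q, t(q))), t(q), t(t(join(p, q))), t(t(p)))
Reassemble:  t(join(p, q, t(join(p, q, t(q))), t(q), t(t(join(p, q))), t(t(p))))

Answer: t(join(p, q, t(join(p, q, t(q))), t(q), t(t(join(p, q))), t(t(p))))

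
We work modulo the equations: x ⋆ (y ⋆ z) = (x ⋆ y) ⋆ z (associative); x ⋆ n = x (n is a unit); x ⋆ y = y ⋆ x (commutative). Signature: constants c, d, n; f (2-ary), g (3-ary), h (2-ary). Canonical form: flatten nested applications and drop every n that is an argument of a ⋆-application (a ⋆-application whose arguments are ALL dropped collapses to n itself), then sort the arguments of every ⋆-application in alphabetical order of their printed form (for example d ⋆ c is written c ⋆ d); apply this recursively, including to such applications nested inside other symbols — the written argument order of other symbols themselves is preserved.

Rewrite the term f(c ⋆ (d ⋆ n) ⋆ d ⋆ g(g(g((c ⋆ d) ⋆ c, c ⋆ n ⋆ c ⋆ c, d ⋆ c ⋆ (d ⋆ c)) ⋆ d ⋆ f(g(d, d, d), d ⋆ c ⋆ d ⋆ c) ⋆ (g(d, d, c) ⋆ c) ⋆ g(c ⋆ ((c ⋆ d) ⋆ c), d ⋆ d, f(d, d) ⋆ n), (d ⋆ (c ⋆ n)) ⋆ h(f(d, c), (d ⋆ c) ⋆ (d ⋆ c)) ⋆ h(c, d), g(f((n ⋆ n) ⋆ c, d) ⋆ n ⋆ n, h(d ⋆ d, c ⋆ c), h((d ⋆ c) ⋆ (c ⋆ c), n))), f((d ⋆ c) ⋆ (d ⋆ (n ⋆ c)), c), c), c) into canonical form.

Focus inside:  c ⋆ (d ⋆ n) ⋆ d ⋆ g(g(g((c ⋆ d) ⋆ c, c ⋆ n ⋆ c ⋆ c, d ⋆ c ⋆ (d ⋆ c)) ⋆ d ⋆ f(g(d, d, d), d ⋆ c ⋆ d ⋆ c) ⋆ (g(d, d, c) ⋆ c) ⋆ g(c ⋆ ((c ⋆ d) ⋆ c), d ⋆ d, f(d, d) ⋆ n), (d ⋆ (c ⋆ n)) ⋆ h(f(d, c), (d ⋆ c) ⋆ (d ⋆ c)) ⋆ h(c, d), g(f((n ⋆ n) ⋆ c, d) ⋆ n ⋆ n, h(d ⋆ d, c ⋆ c), h((d ⋆ c) ⋆ (c ⋆ c), n))), f((d ⋆ c) ⋆ (d ⋆ (n ⋆ c)), c), c)
Merge nested applications:  c ⋆ d ⋆ n ⋆ d ⋆ g(g(g((c ⋆ d) ⋆ c, c ⋆ n ⋆ c ⋆ c, d ⋆ c ⋆ (d ⋆ c)) ⋆ d ⋆ f(g(d, d, d), d ⋆ c ⋆ d ⋆ c) ⋆ (g(d, d, c) ⋆ c) ⋆ g(c ⋆ ((c ⋆ d) ⋆ c), d ⋆ d, f(d, d) ⋆ n), (d ⋆ (c ⋆ n)) ⋆ h(f(d, c), (d ⋆ c) ⋆ (d ⋆ c)) ⋆ h(c, d), g(f((n ⋆ n) ⋆ c, d) ⋆ n ⋆ n, h(d ⋆ d, c ⋆ c), h((d ⋆ c) ⋆ (c ⋆ c), n))), f((d ⋆ c) ⋆ (d ⋆ (n ⋆ c)), c), c)
Canonicalize subterm:  g(g(g((c ⋆ d) ⋆ c, c ⋆ n ⋆ c ⋆ c, d ⋆ c ⋆ (d ⋆ c)) ⋆ d ⋆ f(g(d, d, d), d ⋆ c ⋆ d ⋆ c) ⋆ (g(d, d, c) ⋆ c) ⋆ g(c ⋆ ((c ⋆ d) ⋆ c), d ⋆ d, f(d, d) ⋆ n), (d ⋆ (c ⋆ n)) ⋆ h(f(d, c), (d ⋆ c) ⋆ (d ⋆ c)) ⋆ h(c, d), g(f((n ⋆ n) ⋆ c, d) ⋆ n ⋆ n, h(d ⋆ d, c ⋆ c), h((d ⋆ c) ⋆ (c ⋆ c), n))), f((d ⋆ c) ⋆ (d ⋆ (n ⋆ c)), c), c)  →  g(g(c ⋆ d ⋆ f(g(d, d, d), c ⋆ c ⋆ d ⋆ d) ⋆ g(c ⋆ c ⋆ c ⋆ d, d ⋆ d, f(d, d)) ⋆ g(c ⋆ c ⋆ d, c ⋆ c ⋆ c, c ⋆ c ⋆ d ⋆ d) ⋆ g(d, d, c), c ⋆ d ⋆ h(c, d) ⋆ h(f(d, c), c ⋆ c ⋆ d ⋆ d), g(f(c, d), h(d ⋆ d, c ⋆ c), h(c ⋆ c ⋆ c ⋆ d, n))), f(c ⋆ c ⋆ d ⋆ d, c), c)
Units out:  drop n
Sort:  c ⋆ d ⋆ d ⋆ g(g(c ⋆ d ⋆ f(g(d, d, d), c ⋆ c ⋆ d ⋆ d) ⋆ g(c ⋆ c ⋆ c ⋆ d, d ⋆ d, f(d, d)) ⋆ g(c ⋆ c ⋆ d, c ⋆ c ⋆ c, c ⋆ c ⋆ d ⋆ d) ⋆ g(d, d, c), c ⋆ d ⋆ h(c, d) ⋆ h(f(d, c), c ⋆ c ⋆ d ⋆ d), g(f(c, d), h(d ⋆ d, c ⋆ c), h(c ⋆ c ⋆ c ⋆ d, n))), f(c ⋆ c ⋆ d ⋆ d, c), c)
Reassemble:  f(c ⋆ d ⋆ d ⋆ g(g(c ⋆ d ⋆ f(g(d, d, d), c ⋆ c ⋆ d ⋆ d) ⋆ g(c ⋆ c ⋆ c ⋆ d, d ⋆ d, f(d, d)) ⋆ g(c ⋆ c ⋆ d, c ⋆ c ⋆ c, c ⋆ c ⋆ d ⋆ d) ⋆ g(d, d, c), c ⋆ d ⋆ h(c, d) ⋆ h(f(d, c), c ⋆ c ⋆ d ⋆ d), g(f(c, d), h(d ⋆ d, c ⋆ c), h(c ⋆ c ⋆ c ⋆ d, n))), f(c ⋆ c ⋆ d ⋆ d, c), c), c)

Answer: f(c ⋆ d ⋆ d ⋆ g(g(c ⋆ d ⋆ f(g(d, d, d), c ⋆ c ⋆ d ⋆ d) ⋆ g(c ⋆ c ⋆ c ⋆ d, d ⋆ d, f(d, d)) ⋆ g(c ⋆ c ⋆ d, c ⋆ c ⋆ c, c ⋆ c ⋆ d ⋆ d) ⋆ g(d, d, c), c ⋆ d ⋆ h(c, d) ⋆ h(f(d, c), c ⋆ c ⋆ d ⋆ d), g(f(c, d), h(d ⋆ d, c ⋆ c), h(c ⋆ c ⋆ c ⋆ d, n))), f(c ⋆ c ⋆ d ⋆ d, c), c), c)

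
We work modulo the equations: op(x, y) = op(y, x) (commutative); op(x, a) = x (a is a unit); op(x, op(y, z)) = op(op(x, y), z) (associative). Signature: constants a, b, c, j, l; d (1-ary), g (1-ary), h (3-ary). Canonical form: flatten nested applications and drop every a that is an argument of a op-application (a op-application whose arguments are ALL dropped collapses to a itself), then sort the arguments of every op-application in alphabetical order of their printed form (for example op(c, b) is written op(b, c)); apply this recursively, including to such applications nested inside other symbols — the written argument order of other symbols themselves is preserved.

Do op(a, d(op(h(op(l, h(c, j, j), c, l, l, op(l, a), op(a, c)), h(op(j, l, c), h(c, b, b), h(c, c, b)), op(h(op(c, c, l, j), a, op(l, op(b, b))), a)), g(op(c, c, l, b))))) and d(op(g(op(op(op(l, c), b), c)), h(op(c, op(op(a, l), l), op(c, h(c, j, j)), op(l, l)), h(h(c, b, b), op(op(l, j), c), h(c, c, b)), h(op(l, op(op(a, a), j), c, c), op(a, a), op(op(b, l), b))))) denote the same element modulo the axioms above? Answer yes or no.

Answer: no — d(op(g(op(b, c, c, l)), h(op(c, c, h(c, j, j), l, l, l, l), h(op(c, j, l), h(c, b, b), h(c, c, b)), h(op(c, c, j, l), a, op(b, b, l))))) vs d(op(g(op(b, c, c, l)), h(op(c, c, h(c, j, j), l, l, l, l), h(h(c, b, b), op(c, j, l), h(c, c, b)), h(op(c, c, j, l), a, op(b, b, l)))))

Derivation:
Left:  op(a, d(op(h(op(l, h(c, j, j), c, l, l, op(l, a), op(a, c)), h(op(j, l, c), h(c, b, b), h(c, c, b)), op(h(op(c, c, l, j), a, op(l, op(b, b))), a)), g(op(c, c, l, b)))))
  Simplify inside:  d(op(h(op(l, h(c, j, j), c, l, l, op(l, a), op(a, c)), h(op(j, l, c), h(c, b, b), h(c, c, b)), op(h(op(c, c, l, j), a, op(l, op(b, b))), a)), g(op(c, c, l, b))))  →  d(op(g(op(b, c, c, l)), h(op(c, c, h(c, j, j), l, l, l, l), h(op(c, j, l), h(c, b, b), h(c, c, b)), h(op(c, c, j, l), a, op(b, b, l)))))
  Drop the unit:  drop a
  Sort:  d(op(g(op(b, c, c, l)), h(op(c, c, h(c, j, j), l, l, l, l), h(op(c, j, l), h(c, b, b), h(c, c, b)), h(op(c, c, j, l), a, op(b, b, l)))))
Right:  d(op(g(op(op(op(l, c), b), c)), h(op(c, op(op(a, l), l), op(c, h(c, j, j)), op(l, l)), h(h(c, b, b), op(op(l, j), c), h(c, c, b)), h(op(l, op(op(a, a), j), c, c), op(a, a), op(op(b, l), b)))))
  Work inside:  op(g(op(op(op(l, c), b), c)), h(op(c, op(op(a, l), l), op(c, h(c, j, j)), op(l, l)), h(h(c, b, b), op(op(l, j), c), h(c, c, b)), h(op(l, op(op(a, a), j), c, c), op(a, a), op(op(b, l), b))))
  Canonicalize subterm:  g(op(op(op(l, c), b), c))  →  g(op(b, c, c, l))
  Inside:  h(op(c, op(op(a, l), l), op(c, h(c, j, j)), op(l, l)), h(h(c, b, b), op(op(l, j), c), h(c, c, b)), h(op(l, op(op(a, a), j), c, c), op(a, a), op(op(b, l), b)))  →  h(op(c, c, h(c, j, j), l, l, l, l), h(h(c, b, b), op(c, j, l), h(c, c, b)), h(op(c, c, j, l), a, op(b, b, l)))
  Order the arguments:  op(g(op(b, c, c, l)), h(op(c, c, h(c, j, j), l, l, l, l), h(h(c, b, b), op(c, j, l), h(c, c, b)), h(op(c, c, j, l), a, op(b, b, l))))
  Reassemble:  d(op(g(op(b, c, c, l)), h(op(c, c, h(c, j, j), l, l, l, l), h(h(c, b, b), op(c, j, l), h(c, c, b)), h(op(c, c, j, l), a, op(b, b, l)))))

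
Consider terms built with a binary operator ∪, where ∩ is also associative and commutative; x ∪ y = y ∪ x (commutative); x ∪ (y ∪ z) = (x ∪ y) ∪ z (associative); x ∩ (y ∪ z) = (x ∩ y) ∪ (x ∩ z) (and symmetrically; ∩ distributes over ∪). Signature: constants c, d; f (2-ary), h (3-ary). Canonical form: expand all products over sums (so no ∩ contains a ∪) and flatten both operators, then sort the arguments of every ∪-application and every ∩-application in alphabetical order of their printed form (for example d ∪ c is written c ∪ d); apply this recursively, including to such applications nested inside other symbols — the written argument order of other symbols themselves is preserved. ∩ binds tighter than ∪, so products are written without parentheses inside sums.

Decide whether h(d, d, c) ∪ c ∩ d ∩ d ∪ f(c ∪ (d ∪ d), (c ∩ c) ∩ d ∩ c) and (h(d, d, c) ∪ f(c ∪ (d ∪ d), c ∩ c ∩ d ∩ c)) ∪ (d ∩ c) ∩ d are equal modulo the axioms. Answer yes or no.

Left:  h(d, d, c) ∪ c ∩ d ∩ d ∪ f(c ∪ (d ∪ d), (c ∩ c) ∩ d ∩ c)
  Merge nested applications:  h(d, d, c) ∪ c ∩ d ∩ d ∪ f(c ∪ d ∪ d, c ∩ c ∩ c ∩ d)
  Sort arguments:  c ∩ d ∩ d ∪ f(c ∪ d ∪ d, c ∩ c ∩ c ∩ d) ∪ h(d, d, c)
Right:  (h(d, d, c) ∪ f(c ∪ (d ∪ d), c ∩ c ∩ d ∩ c)) ∪ (d ∩ c) ∩ d
  Merge nested applications:  h(d, d, c) ∪ f(c ∪ d ∪ d, c ∩ c ∩ c ∩ d) ∪ c ∩ d ∩ d
  Sort arguments:  c ∩ d ∩ d ∪ f(c ∪ d ∪ d, c ∩ c ∩ c ∩ d) ∪ h(d, d, c)

Answer: yes — both canonical forms are c ∩ d ∩ d ∪ f(c ∪ d ∪ d, c ∩ c ∩ c ∩ d) ∪ h(d, d, c)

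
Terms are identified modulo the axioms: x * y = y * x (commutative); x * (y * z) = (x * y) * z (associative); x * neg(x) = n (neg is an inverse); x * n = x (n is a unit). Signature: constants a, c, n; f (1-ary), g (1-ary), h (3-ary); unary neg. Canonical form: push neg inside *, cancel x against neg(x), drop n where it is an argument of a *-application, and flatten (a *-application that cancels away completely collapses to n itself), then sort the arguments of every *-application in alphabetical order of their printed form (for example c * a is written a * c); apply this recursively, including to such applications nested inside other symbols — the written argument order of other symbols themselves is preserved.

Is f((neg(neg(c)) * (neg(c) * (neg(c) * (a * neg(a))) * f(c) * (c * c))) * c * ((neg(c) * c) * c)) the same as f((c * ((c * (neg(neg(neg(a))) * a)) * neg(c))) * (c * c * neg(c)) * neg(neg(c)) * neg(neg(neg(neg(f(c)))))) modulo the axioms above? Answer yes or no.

Left:  f((neg(neg(c)) * (neg(c) * (neg(c) * (a * neg(a))) * f(c) * (c * c))) * c * ((neg(c) * c) * c))
  Descend into:  (neg(neg(c)) * (neg(c) * (neg(c) * (a * neg(a))) * f(c) * (c * c))) * c * ((neg(c) * c) * c)
  Push neg inside:  distribute neg over * and collapse double neg
  Inverses cancel:  a cancels
  Collect terms:  c * c * c * f(c)
  Rebuild:  f(c * c * c * f(c))
Right:  f((c * ((c * (neg(neg(neg(a))) * a)) * neg(c))) * (c * c * neg(c)) * neg(neg(c)) * neg(neg(neg(neg(f(c))))))
  Focus inside:  (c * ((c * (neg(neg(neg(a))) * a)) * neg(c))) * (c * c * neg(c)) * neg(neg(c)) * neg(neg(neg(neg(f(c)))))
  Push neg inside:  distribute neg over * and collapse double neg
  Cancel:  a cancels
  Collect:  c * c * c * f(c)
  Reassemble:  f(c * c * c * f(c))

Answer: yes — both canonical forms are f(c * c * c * f(c))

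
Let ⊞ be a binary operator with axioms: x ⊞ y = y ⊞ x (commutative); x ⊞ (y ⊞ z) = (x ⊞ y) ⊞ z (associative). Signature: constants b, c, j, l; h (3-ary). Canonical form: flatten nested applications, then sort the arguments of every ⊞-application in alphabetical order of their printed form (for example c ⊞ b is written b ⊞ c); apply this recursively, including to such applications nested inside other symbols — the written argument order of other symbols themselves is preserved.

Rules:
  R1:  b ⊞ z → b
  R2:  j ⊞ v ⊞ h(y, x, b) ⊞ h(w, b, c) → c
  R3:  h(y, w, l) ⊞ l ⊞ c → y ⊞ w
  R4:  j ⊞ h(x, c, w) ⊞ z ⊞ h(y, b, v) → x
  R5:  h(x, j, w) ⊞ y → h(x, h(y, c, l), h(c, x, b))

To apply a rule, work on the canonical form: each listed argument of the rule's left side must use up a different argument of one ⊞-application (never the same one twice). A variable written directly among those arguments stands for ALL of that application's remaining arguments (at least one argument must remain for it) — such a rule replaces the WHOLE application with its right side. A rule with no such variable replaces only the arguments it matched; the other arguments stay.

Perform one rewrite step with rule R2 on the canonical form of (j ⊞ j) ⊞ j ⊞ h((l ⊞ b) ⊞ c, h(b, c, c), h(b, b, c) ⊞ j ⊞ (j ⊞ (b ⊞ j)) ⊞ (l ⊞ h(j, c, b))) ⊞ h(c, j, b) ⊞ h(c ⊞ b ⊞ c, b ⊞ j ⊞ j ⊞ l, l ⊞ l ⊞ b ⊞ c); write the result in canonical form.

Answer: h(b ⊞ c ⊞ c, b ⊞ j ⊞ j ⊞ l, b ⊞ c ⊞ l ⊞ l) ⊞ h(b ⊞ c ⊞ l, h(b, c, c), c) ⊞ h(c, j, b) ⊞ j ⊞ j ⊞ j

Derivation:
Canonical form:  h(b ⊞ c ⊞ c, b ⊞ j ⊞ j ⊞ l, b ⊞ c ⊞ l ⊞ l) ⊞ h(b ⊞ c ⊞ l, h(b, c, c), b ⊞ h(b, b, c) ⊞ h(j, c, b) ⊞ j ⊞ j ⊞ j ⊞ l) ⊞ h(c, j, b) ⊞ j ⊞ j ⊞ j
Match R2:  consume h(b, b, c), h(j, c, b), j;  v := b ⊞ j ⊞ j ⊞ l, w := b, x := c, y := j
The variable takes the whole remainder — replace the entire application.
New term:  h(b ⊞ c ⊞ c, b ⊞ j ⊞ j ⊞ l, b ⊞ c ⊞ l ⊞ l) ⊞ h(b ⊞ c ⊞ l, h(b, c, c), c) ⊞ h(c, j, b) ⊞ j ⊞ j ⊞ j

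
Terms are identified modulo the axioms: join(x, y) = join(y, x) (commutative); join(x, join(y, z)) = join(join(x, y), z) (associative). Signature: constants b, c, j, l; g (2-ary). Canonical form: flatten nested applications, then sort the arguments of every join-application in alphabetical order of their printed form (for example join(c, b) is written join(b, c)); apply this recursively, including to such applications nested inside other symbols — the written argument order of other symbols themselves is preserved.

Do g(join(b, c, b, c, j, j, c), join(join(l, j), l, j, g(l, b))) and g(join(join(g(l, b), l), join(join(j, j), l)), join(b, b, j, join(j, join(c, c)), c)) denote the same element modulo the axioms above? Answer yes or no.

Left:  g(join(b, c, b, c, j, j, c), join(join(l, j), l, j, g(l, b)))
  Focus inside:  join(join(l, j), l, j, g(l, b))
  Flatten:  join(l, j, l, j, g(l, b))
  Sort arguments:  join(g(l, b), j, j, l, l)
  Rebuild:  g(join(b, b, c, c, c, j, j), join(g(l, b), j, j, l, l))
Right:  g(join(join(g(l, b), l), join(join(j, j), l)), join(b, b, j, join(j, join(c, c)), c))
  Descend into:  join(join(g(l, b), l), join(join(j, j), l))
  Flatten:  join(g(l, b), l, j, j, l)
  Order the arguments:  join(g(l, b), j, j, l, l)
  Reassemble:  g(join(g(l, b), j, j, l, l), join(b, b, c, c, c, j, j))

Answer: no — g(join(b, b, c, c, c, j, j), join(g(l, b), j, j, l, l)) vs g(join(g(l, b), j, j, l, l), join(b, b, c, c, c, j, j))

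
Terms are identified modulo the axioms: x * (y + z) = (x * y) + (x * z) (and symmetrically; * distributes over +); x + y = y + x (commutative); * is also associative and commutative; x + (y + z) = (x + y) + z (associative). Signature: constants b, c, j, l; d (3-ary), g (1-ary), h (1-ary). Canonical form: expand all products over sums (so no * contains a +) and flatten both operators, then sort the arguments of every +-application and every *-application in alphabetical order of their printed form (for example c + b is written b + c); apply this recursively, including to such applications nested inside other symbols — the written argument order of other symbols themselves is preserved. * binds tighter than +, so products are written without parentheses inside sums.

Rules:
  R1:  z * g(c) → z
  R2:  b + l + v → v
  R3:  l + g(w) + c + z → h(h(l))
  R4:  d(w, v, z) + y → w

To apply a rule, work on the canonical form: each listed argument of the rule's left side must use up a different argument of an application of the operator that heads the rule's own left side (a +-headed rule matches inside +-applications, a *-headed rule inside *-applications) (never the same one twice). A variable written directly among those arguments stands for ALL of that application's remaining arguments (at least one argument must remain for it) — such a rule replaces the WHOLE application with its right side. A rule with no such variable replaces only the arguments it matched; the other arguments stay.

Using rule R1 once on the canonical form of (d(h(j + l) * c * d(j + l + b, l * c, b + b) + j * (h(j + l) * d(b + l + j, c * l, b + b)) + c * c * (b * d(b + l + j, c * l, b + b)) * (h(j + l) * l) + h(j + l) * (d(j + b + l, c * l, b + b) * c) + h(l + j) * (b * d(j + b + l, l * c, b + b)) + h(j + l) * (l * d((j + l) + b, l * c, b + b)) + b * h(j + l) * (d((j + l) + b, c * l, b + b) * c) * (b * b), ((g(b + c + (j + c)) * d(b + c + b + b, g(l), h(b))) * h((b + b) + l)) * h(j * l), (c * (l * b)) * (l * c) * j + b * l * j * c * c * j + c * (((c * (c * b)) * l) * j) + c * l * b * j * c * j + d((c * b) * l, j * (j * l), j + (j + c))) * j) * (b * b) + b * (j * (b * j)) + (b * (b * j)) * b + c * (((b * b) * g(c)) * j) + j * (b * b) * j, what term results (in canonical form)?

Canonical form:  b * b * b * j + b * b * c * g(c) * j + b * b * d(b * b * b * c * d(b + j + l, c * l, b + b) * h(j + l) + b * c * c * d(b + j + l, c * l, b + b) * h(j + l) * l + b * d(b + j + l, c * l, b + b) * h(j + l) + c * d(b + j + l, c * l, b + b) * h(j + l) + c * d(b + j + l, c * l, b + b) * h(j + l) + d(b + j + l, c * l, b + b) * h(j + l) * j + d(b + j + l, c * l, b + b) * h(j + l) * l, d(b + b + b + c, g(l), h(b)) * g(b + c + c + j) * h(b + b + l) * h(j * l), b * c * c * c * j * l + b * c * c * j * j * l + b * c * c * j * j * l + b * c * c * j * l * l + d(b * c * l, j * j * l, c + j + j)) * j + b * b * j * j + b * b * j * j
Apply R1:  consuming g(c);  z := b * b * c * j
The variable takes the whole remainder — replace the entire application.
Giving:  b * b * b * j + b * b * c * j + b * b * d(b * b * b * c * d(b + j + l, c * l, b + b) * h(j + l) + b * c * c * d(b + j + l, c * l, b + b) * h(j + l) * l + b * d(b + j + l, c * l, b + b) * h(j + l) + c * d(b + j + l, c * l, b + b) * h(j + l) + c * d(b + j + l, c * l, b + b) * h(j + l) + d(b + j + l, c * l, b + b) * h(j + l) * j + d(b + j + l, c * l, b + b) * h(j + l) * l, d(b + b + b + c, g(l), h(b)) * g(b + c + c + j) * h(b + b + l) * h(j * l), b * c * c * c * j * l + b * c * c * j * j * l + b * c * c * j * j * l + b * c * c * j * l * l + d(b * c * l, j * j * l, c + j + j)) * j + b * b * j * j + b * b * j * j

Answer: b * b * b * j + b * b * c * j + b * b * d(b * b * b * c * d(b + j + l, c * l, b + b) * h(j + l) + b * c * c * d(b + j + l, c * l, b + b) * h(j + l) * l + b * d(b + j + l, c * l, b + b) * h(j + l) + c * d(b + j + l, c * l, b + b) * h(j + l) + c * d(b + j + l, c * l, b + b) * h(j + l) + d(b + j + l, c * l, b + b) * h(j + l) * j + d(b + j + l, c * l, b + b) * h(j + l) * l, d(b + b + b + c, g(l), h(b)) * g(b + c + c + j) * h(b + b + l) * h(j * l), b * c * c * c * j * l + b * c * c * j * j * l + b * c * c * j * j * l + b * c * c * j * l * l + d(b * c * l, j * j * l, c + j + j)) * j + b * b * j * j + b * b * j * j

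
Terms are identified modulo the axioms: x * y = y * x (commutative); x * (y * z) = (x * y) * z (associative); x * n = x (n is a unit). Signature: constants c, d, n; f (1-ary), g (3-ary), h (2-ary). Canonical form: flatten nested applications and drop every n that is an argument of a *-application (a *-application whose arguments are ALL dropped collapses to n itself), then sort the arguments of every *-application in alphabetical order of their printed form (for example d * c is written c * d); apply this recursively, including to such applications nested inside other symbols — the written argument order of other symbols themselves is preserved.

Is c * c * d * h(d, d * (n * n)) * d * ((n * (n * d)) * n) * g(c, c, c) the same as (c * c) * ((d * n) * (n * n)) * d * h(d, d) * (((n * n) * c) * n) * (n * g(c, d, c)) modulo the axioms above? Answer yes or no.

Answer: no — c * c * d * d * d * g(c, c, c) * h(d, d) vs c * c * c * d * d * g(c, d, c) * h(d, d)

Derivation:
Left:  c * c * d * h(d, d * (n * n)) * d * ((n * (n * d)) * n) * g(c, c, c)
  Merge nested applications:  c * c * d * h(d, d * (n * n)) * d * n * n * d * n * g(c, c, c)
  Inside:  h(d, d * (n * n))  →  h(d, d)
  Units out:  drop n (×3)
  Sort arguments:  c * c * d * d * d * g(c, c, c) * h(d, d)
Right:  (c * c) * ((d * n) * (n * n)) * d * h(d, d) * (((n * n) * c) * n) * (n * g(c, d, c))
  Merge nested applications:  c * c * d * n * n * n * d * h(d, d) * n * n * c * n * n * g(c, d, c)
  Drop the unit:  drop n (×7)
  Sort arguments:  c * c * c * d * d * g(c, d, c) * h(d, d)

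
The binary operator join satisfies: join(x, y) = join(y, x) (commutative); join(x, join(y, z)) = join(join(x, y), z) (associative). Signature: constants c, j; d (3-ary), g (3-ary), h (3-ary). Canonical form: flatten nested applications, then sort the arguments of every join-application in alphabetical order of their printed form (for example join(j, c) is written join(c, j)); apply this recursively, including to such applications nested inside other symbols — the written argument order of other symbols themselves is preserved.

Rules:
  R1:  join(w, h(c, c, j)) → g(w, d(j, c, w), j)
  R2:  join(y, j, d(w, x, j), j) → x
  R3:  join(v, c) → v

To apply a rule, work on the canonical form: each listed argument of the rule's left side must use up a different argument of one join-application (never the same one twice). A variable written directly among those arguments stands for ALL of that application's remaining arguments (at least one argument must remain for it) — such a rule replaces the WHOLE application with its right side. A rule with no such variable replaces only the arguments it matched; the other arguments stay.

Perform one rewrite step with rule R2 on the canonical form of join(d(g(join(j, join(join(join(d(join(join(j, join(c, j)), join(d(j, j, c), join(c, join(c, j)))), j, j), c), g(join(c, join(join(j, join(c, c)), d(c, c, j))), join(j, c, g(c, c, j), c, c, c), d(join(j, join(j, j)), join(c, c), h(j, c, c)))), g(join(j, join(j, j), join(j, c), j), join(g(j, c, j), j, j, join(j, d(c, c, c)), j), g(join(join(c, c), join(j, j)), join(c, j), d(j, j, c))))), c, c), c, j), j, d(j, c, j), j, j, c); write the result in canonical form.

Canonical form:  join(c, d(g(join(c, d(join(c, c, c, d(j, j, c), j, j, j), j, j), g(join(c, c, c, d(c, c, j), j), join(c, c, c, c, g(c, c, j), j), d(join(j, j, j), join(c, c), h(j, c, c))), g(join(c, j, j, j, j, j), join(d(c, c, c), g(j, c, j), j, j, j, j), g(join(c, c, j, j), join(c, j), d(j, j, c))), j), c, c), c, j), d(j, c, j), j, j, j)
Apply R2:  consuming d(g(join(c, d(join(c, c, c, d(j, j, c), j, j, j), j, j), g(join(c, c, c, d(c, c, j), j), join(c, c, c, c, g(c, c, j), j), d(join(j, j, j), join(c, c), h(j, c, c))), g(join(c, j, j, j, j, j), join(d(c, c, c), g(j, c, j), j, j, j, j), g(join(c, c, j, j), join(c, j), d(j, j, c))), j), c, c), c, j), j, j;  w := g(join(c, d(join(c, c, c, d(j, j, c), j, j, j), j, j), g(join(c, c, c, d(c, c, j), j), join(c, c, c, c, g(c, c, j), j), d(join(j, j, j), join(c, c), h(j, c, c))), g(join(c, j, j, j, j, j), join(d(c, c, c), g(j, c, j), j, j, j, j), g(join(c, c, j, j), join(c, j), d(j, j, c))), j), c, c), x := c, y := join(c, d(j, c, j), j)
The extension variable absorbs all remaining arguments, so the whole application is rewritten.
New term:  c

Answer: c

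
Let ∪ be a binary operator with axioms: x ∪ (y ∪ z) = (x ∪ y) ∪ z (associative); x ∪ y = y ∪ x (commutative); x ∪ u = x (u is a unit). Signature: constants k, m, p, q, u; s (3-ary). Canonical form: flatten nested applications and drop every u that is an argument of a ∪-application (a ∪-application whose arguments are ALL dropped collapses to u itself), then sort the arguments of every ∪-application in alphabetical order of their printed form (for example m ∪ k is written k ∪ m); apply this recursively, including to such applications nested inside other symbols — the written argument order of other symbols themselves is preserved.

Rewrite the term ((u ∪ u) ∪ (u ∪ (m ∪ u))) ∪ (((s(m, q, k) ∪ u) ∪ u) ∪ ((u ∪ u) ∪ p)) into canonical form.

Answer: m ∪ p ∪ s(m, q, k)

Derivation:
Merge nested applications:  u ∪ u ∪ u ∪ m ∪ u ∪ s(m, q, k) ∪ u ∪ u ∪ u ∪ u ∪ p
Unit:  drop u (×8)
Sort:  m ∪ p ∪ s(m, q, k)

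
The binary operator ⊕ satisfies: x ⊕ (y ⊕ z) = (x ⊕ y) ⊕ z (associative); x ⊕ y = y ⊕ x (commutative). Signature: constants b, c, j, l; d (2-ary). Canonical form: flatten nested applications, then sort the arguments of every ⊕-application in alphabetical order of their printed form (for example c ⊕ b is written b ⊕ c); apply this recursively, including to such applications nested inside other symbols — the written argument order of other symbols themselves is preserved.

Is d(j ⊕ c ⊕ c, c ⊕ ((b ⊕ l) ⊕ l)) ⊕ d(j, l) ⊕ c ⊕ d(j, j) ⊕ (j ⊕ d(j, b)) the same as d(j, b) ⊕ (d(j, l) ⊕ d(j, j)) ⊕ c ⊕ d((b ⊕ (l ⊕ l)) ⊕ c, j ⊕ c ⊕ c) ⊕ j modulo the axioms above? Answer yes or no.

Answer: no — c ⊕ d(c ⊕ c ⊕ j, b ⊕ c ⊕ l ⊕ l) ⊕ d(j, b) ⊕ d(j, j) ⊕ d(j, l) ⊕ j vs c ⊕ d(b ⊕ c ⊕ l ⊕ l, c ⊕ c ⊕ j) ⊕ d(j, b) ⊕ d(j, j) ⊕ d(j, l) ⊕ j

Derivation:
Left:  d(j ⊕ c ⊕ c, c ⊕ ((b ⊕ l) ⊕ l)) ⊕ d(j, l) ⊕ c ⊕ d(j, j) ⊕ (j ⊕ d(j, b))
  Merge nested applications:  d(j ⊕ c ⊕ c, c ⊕ ((b ⊕ l) ⊕ l)) ⊕ d(j, l) ⊕ c ⊕ d(j, j) ⊕ j ⊕ d(j, b)
  Inside:  d(j ⊕ c ⊕ c, c ⊕ ((b ⊕ l) ⊕ l))  →  d(c ⊕ c ⊕ j, b ⊕ c ⊕ l ⊕ l)
  Sort:  c ⊕ d(c ⊕ c ⊕ j, b ⊕ c ⊕ l ⊕ l) ⊕ d(j, b) ⊕ d(j, j) ⊕ d(j, l) ⊕ j
Right:  d(j, b) ⊕ (d(j, l) ⊕ d(j, j)) ⊕ c ⊕ d((b ⊕ (l ⊕ l)) ⊕ c, j ⊕ c ⊕ c) ⊕ j
  Flatten:  d(j, b) ⊕ d(j, l) ⊕ d(j, j) ⊕ c ⊕ d((b ⊕ (l ⊕ l)) ⊕ c, j ⊕ c ⊕ c) ⊕ j
  Simplify inside:  d((b ⊕ (l ⊕ l)) ⊕ c, j ⊕ c ⊕ c)  →  d(b ⊕ c ⊕ l ⊕ l, c ⊕ c ⊕ j)
  Order the arguments:  c ⊕ d(b ⊕ c ⊕ l ⊕ l, c ⊕ c ⊕ j) ⊕ d(j, b) ⊕ d(j, j) ⊕ d(j, l) ⊕ j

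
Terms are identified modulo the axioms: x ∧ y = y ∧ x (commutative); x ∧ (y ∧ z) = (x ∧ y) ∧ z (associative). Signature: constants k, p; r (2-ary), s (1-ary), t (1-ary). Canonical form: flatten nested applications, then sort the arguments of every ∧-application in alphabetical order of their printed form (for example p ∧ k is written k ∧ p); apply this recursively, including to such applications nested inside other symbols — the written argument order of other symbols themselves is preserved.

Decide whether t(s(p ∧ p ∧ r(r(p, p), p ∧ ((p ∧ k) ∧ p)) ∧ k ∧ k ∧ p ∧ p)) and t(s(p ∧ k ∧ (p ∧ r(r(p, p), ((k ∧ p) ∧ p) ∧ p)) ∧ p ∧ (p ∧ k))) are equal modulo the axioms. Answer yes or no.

Left:  t(s(p ∧ p ∧ r(r(p, p), p ∧ ((p ∧ k) ∧ p)) ∧ k ∧ k ∧ p ∧ p))
  Focus inside:  p ∧ p ∧ r(r(p, p), p ∧ ((p ∧ k) ∧ p)) ∧ k ∧ k ∧ p ∧ p
  Canonicalize subterm:  r(r(p, p), p ∧ ((p ∧ k) ∧ p))  →  r(r(p, p), k ∧ p ∧ p ∧ p)
  Sort:  k ∧ k ∧ p ∧ p ∧ p ∧ p ∧ r(r(p, p), k ∧ p ∧ p ∧ p)
  Rebuild:  t(s(k ∧ k ∧ p ∧ p ∧ p ∧ p ∧ r(r(p, p), k ∧ p ∧ p ∧ p)))
Right:  t(s(p ∧ k ∧ (p ∧ r(r(p, p), ((k ∧ p) ∧ p) ∧ p)) ∧ p ∧ (p ∧ k)))
  Descend into:  p ∧ k ∧ (p ∧ r(r(p, p), ((k ∧ p) ∧ p) ∧ p)) ∧ p ∧ (p ∧ k)
  Merge nested applications:  p ∧ k ∧ p ∧ r(r(p, p), ((k ∧ p) ∧ p) ∧ p) ∧ p ∧ p ∧ k
  Inside:  r(r(p, p), ((k ∧ p) ∧ p) ∧ p)  →  r(r(p, p), k ∧ p ∧ p ∧ p)
  Sort arguments:  k ∧ k ∧ p ∧ p ∧ p ∧ p ∧ r(r(p, p), k ∧ p ∧ p ∧ p)
  Put back:  t(s(k ∧ k ∧ p ∧ p ∧ p ∧ p ∧ r(r(p, p), k ∧ p ∧ p ∧ p)))

Answer: yes — both canonical forms are t(s(k ∧ k ∧ p ∧ p ∧ p ∧ p ∧ r(r(p, p), k ∧ p ∧ p ∧ p)))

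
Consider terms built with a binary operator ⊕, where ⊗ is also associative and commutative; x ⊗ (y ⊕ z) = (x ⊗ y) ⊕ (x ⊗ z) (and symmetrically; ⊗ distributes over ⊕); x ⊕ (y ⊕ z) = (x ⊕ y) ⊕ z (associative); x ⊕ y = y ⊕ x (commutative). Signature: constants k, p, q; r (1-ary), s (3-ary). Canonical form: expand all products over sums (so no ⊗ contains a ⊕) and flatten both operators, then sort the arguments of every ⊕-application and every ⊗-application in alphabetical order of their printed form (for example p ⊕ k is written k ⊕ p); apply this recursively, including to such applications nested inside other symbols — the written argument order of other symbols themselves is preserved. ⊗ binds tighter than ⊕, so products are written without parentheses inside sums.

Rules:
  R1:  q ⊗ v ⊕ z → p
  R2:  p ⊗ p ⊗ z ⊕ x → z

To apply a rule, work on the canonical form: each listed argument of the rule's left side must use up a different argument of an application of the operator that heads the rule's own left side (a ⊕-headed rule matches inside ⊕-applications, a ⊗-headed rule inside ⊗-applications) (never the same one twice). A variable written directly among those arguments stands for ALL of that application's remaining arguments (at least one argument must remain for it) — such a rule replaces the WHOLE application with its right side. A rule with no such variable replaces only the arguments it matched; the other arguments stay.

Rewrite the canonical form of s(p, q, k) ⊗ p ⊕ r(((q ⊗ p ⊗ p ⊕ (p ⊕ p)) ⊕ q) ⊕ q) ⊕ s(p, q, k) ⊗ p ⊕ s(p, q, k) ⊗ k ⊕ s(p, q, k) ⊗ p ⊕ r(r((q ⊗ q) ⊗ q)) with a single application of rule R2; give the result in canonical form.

Canonical form:  k ⊗ s(p, q, k) ⊕ p ⊗ s(p, q, k) ⊕ p ⊗ s(p, q, k) ⊕ p ⊗ s(p, q, k) ⊕ r(p ⊕ p ⊕ p ⊗ p ⊗ q ⊕ q ⊕ q) ⊕ r(r(q ⊗ q ⊗ q))
Apply R2:  consuming p ⊗ p ⊗ q;  x := p ⊕ p ⊕ q ⊕ q, z := q
The extension variable absorbs all remaining arguments, so the whole application is rewritten.
Result:  k ⊗ s(p, q, k) ⊕ p ⊗ s(p, q, k) ⊕ p ⊗ s(p, q, k) ⊕ p ⊗ s(p, q, k) ⊕ r(q) ⊕ r(r(q ⊗ q ⊗ q))

Answer: k ⊗ s(p, q, k) ⊕ p ⊗ s(p, q, k) ⊕ p ⊗ s(p, q, k) ⊕ p ⊗ s(p, q, k) ⊕ r(q) ⊕ r(r(q ⊗ q ⊗ q))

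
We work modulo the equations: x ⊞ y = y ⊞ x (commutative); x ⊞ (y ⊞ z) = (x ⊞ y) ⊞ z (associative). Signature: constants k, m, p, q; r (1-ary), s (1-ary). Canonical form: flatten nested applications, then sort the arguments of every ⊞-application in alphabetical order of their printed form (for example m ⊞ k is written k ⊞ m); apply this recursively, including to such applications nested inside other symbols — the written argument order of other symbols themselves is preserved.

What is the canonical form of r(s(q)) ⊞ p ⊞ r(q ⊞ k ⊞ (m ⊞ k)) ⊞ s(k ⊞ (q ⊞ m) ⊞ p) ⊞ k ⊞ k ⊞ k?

Answer: k ⊞ k ⊞ k ⊞ p ⊞ r(k ⊞ k ⊞ m ⊞ q) ⊞ r(s(q)) ⊞ s(k ⊞ m ⊞ p ⊞ q)

Derivation:
Inside:  r(q ⊞ k ⊞ (m ⊞ k))  →  r(k ⊞ k ⊞ m ⊞ q)
Inside:  s(k ⊞ (q ⊞ m) ⊞ p)  →  s(k ⊞ m ⊞ p ⊞ q)
Sort arguments:  k ⊞ k ⊞ k ⊞ p ⊞ r(k ⊞ k ⊞ m ⊞ q) ⊞ r(s(q)) ⊞ s(k ⊞ m ⊞ p ⊞ q)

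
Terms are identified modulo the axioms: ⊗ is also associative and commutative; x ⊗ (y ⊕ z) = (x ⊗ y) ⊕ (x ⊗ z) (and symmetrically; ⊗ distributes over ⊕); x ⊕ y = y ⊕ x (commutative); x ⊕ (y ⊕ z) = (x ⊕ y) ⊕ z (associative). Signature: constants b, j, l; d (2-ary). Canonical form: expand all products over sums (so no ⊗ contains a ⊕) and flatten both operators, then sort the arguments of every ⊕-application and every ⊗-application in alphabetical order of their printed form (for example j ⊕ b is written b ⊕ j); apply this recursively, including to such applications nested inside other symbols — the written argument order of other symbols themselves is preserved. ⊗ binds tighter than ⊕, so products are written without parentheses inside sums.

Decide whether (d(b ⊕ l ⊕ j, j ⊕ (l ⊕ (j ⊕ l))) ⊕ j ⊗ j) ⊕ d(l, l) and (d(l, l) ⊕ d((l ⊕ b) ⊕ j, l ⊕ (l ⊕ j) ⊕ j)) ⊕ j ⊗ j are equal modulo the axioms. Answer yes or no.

Left:  (d(b ⊕ l ⊕ j, j ⊕ (l ⊕ (j ⊕ l))) ⊕ j ⊗ j) ⊕ d(l, l)
  Flatten:  d(b ⊕ j ⊕ l, j ⊕ j ⊕ l ⊕ l) ⊕ j ⊗ j ⊕ d(l, l)
  Sort arguments:  d(b ⊕ j ⊕ l, j ⊕ j ⊕ l ⊕ l) ⊕ d(l, l) ⊕ j ⊗ j
Right:  (d(l, l) ⊕ d((l ⊕ b) ⊕ j, l ⊕ (l ⊕ j) ⊕ j)) ⊕ j ⊗ j
  Merge nested applications:  d(l, l) ⊕ d(b ⊕ j ⊕ l, j ⊕ j ⊕ l ⊕ l) ⊕ j ⊗ j
  Sort arguments:  d(b ⊕ j ⊕ l, j ⊕ j ⊕ l ⊕ l) ⊕ d(l, l) ⊕ j ⊗ j

Answer: yes — both canonical forms are d(b ⊕ j ⊕ l, j ⊕ j ⊕ l ⊕ l) ⊕ d(l, l) ⊕ j ⊗ j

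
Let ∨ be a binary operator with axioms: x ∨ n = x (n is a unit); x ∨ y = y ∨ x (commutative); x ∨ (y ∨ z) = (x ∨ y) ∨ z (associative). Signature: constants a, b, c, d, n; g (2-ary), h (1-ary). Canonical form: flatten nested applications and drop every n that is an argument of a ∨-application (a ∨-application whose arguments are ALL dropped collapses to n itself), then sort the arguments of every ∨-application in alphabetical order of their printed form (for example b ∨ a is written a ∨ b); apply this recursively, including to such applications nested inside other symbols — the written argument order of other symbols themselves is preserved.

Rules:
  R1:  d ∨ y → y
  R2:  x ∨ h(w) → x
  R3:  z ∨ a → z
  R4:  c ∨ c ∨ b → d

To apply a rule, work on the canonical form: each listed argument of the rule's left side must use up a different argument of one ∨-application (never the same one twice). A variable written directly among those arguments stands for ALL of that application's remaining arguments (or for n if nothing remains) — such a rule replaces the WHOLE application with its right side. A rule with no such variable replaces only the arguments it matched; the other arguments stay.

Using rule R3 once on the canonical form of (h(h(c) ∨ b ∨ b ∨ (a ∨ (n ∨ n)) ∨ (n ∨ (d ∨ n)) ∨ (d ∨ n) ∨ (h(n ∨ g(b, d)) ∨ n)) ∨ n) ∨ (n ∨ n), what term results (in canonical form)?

Answer: h(b ∨ b ∨ d ∨ d ∨ h(c) ∨ h(g(b, d)))

Derivation:
Canonical form:  h(a ∨ b ∨ b ∨ d ∨ d ∨ h(c) ∨ h(g(b, d)))
Match R3:  consume a;  z := b ∨ b ∨ d ∨ d ∨ h(c) ∨ h(g(b, d))
Every leftover argument binds to the variable; the entire application is replaced.
Result:  h(b ∨ b ∨ d ∨ d ∨ h(c) ∨ h(g(b, d)))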